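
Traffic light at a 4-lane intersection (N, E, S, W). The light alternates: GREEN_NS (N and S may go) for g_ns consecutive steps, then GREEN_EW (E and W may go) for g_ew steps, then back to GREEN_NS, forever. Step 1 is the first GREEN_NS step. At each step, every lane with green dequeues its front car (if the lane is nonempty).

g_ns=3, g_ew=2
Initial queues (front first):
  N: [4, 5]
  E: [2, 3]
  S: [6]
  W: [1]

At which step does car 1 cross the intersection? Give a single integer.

Step 1 [NS]: N:car4-GO,E:wait,S:car6-GO,W:wait | queues: N=1 E=2 S=0 W=1
Step 2 [NS]: N:car5-GO,E:wait,S:empty,W:wait | queues: N=0 E=2 S=0 W=1
Step 3 [NS]: N:empty,E:wait,S:empty,W:wait | queues: N=0 E=2 S=0 W=1
Step 4 [EW]: N:wait,E:car2-GO,S:wait,W:car1-GO | queues: N=0 E=1 S=0 W=0
Step 5 [EW]: N:wait,E:car3-GO,S:wait,W:empty | queues: N=0 E=0 S=0 W=0
Car 1 crosses at step 4

4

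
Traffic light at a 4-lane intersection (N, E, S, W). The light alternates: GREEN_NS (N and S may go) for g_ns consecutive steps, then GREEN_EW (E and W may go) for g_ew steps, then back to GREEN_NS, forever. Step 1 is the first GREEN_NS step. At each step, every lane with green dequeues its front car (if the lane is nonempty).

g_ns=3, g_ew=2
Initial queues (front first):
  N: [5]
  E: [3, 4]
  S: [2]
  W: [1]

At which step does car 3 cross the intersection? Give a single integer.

Step 1 [NS]: N:car5-GO,E:wait,S:car2-GO,W:wait | queues: N=0 E=2 S=0 W=1
Step 2 [NS]: N:empty,E:wait,S:empty,W:wait | queues: N=0 E=2 S=0 W=1
Step 3 [NS]: N:empty,E:wait,S:empty,W:wait | queues: N=0 E=2 S=0 W=1
Step 4 [EW]: N:wait,E:car3-GO,S:wait,W:car1-GO | queues: N=0 E=1 S=0 W=0
Step 5 [EW]: N:wait,E:car4-GO,S:wait,W:empty | queues: N=0 E=0 S=0 W=0
Car 3 crosses at step 4

4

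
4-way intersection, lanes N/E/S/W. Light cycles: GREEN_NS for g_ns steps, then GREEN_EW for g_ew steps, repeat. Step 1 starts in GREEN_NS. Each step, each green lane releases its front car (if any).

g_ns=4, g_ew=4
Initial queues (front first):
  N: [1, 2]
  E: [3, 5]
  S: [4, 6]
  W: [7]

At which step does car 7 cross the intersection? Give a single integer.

Step 1 [NS]: N:car1-GO,E:wait,S:car4-GO,W:wait | queues: N=1 E=2 S=1 W=1
Step 2 [NS]: N:car2-GO,E:wait,S:car6-GO,W:wait | queues: N=0 E=2 S=0 W=1
Step 3 [NS]: N:empty,E:wait,S:empty,W:wait | queues: N=0 E=2 S=0 W=1
Step 4 [NS]: N:empty,E:wait,S:empty,W:wait | queues: N=0 E=2 S=0 W=1
Step 5 [EW]: N:wait,E:car3-GO,S:wait,W:car7-GO | queues: N=0 E=1 S=0 W=0
Step 6 [EW]: N:wait,E:car5-GO,S:wait,W:empty | queues: N=0 E=0 S=0 W=0
Car 7 crosses at step 5

5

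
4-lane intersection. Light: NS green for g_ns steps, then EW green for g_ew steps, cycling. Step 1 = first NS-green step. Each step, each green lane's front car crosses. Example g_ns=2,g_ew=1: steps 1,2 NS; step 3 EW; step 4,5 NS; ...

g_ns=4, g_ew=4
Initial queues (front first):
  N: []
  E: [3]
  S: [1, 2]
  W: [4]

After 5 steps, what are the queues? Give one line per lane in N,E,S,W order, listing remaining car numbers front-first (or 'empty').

Step 1 [NS]: N:empty,E:wait,S:car1-GO,W:wait | queues: N=0 E=1 S=1 W=1
Step 2 [NS]: N:empty,E:wait,S:car2-GO,W:wait | queues: N=0 E=1 S=0 W=1
Step 3 [NS]: N:empty,E:wait,S:empty,W:wait | queues: N=0 E=1 S=0 W=1
Step 4 [NS]: N:empty,E:wait,S:empty,W:wait | queues: N=0 E=1 S=0 W=1
Step 5 [EW]: N:wait,E:car3-GO,S:wait,W:car4-GO | queues: N=0 E=0 S=0 W=0

N: empty
E: empty
S: empty
W: empty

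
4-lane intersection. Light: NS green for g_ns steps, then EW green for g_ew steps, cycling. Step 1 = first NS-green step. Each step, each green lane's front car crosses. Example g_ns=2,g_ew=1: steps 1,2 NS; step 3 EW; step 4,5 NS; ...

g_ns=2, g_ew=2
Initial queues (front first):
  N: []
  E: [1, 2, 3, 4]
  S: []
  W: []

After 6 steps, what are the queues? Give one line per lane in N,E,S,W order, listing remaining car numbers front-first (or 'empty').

Step 1 [NS]: N:empty,E:wait,S:empty,W:wait | queues: N=0 E=4 S=0 W=0
Step 2 [NS]: N:empty,E:wait,S:empty,W:wait | queues: N=0 E=4 S=0 W=0
Step 3 [EW]: N:wait,E:car1-GO,S:wait,W:empty | queues: N=0 E=3 S=0 W=0
Step 4 [EW]: N:wait,E:car2-GO,S:wait,W:empty | queues: N=0 E=2 S=0 W=0
Step 5 [NS]: N:empty,E:wait,S:empty,W:wait | queues: N=0 E=2 S=0 W=0
Step 6 [NS]: N:empty,E:wait,S:empty,W:wait | queues: N=0 E=2 S=0 W=0

N: empty
E: 3 4
S: empty
W: empty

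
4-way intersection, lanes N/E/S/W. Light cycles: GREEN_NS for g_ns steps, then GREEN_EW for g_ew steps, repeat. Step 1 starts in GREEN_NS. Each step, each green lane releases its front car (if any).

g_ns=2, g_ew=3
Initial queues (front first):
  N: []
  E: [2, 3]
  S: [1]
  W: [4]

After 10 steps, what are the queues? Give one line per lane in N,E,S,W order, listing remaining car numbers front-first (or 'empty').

Step 1 [NS]: N:empty,E:wait,S:car1-GO,W:wait | queues: N=0 E=2 S=0 W=1
Step 2 [NS]: N:empty,E:wait,S:empty,W:wait | queues: N=0 E=2 S=0 W=1
Step 3 [EW]: N:wait,E:car2-GO,S:wait,W:car4-GO | queues: N=0 E=1 S=0 W=0
Step 4 [EW]: N:wait,E:car3-GO,S:wait,W:empty | queues: N=0 E=0 S=0 W=0

N: empty
E: empty
S: empty
W: empty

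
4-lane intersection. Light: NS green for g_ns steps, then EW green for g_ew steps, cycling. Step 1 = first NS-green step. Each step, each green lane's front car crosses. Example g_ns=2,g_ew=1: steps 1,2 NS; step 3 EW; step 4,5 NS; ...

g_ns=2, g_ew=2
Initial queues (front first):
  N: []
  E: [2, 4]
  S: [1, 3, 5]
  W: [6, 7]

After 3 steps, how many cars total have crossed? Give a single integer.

Step 1 [NS]: N:empty,E:wait,S:car1-GO,W:wait | queues: N=0 E=2 S=2 W=2
Step 2 [NS]: N:empty,E:wait,S:car3-GO,W:wait | queues: N=0 E=2 S=1 W=2
Step 3 [EW]: N:wait,E:car2-GO,S:wait,W:car6-GO | queues: N=0 E=1 S=1 W=1
Cars crossed by step 3: 4

Answer: 4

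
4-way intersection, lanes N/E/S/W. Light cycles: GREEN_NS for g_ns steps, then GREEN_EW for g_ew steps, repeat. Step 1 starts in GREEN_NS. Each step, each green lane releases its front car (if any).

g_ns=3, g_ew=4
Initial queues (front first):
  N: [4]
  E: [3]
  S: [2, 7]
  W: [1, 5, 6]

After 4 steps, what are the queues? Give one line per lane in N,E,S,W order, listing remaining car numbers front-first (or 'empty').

Step 1 [NS]: N:car4-GO,E:wait,S:car2-GO,W:wait | queues: N=0 E=1 S=1 W=3
Step 2 [NS]: N:empty,E:wait,S:car7-GO,W:wait | queues: N=0 E=1 S=0 W=3
Step 3 [NS]: N:empty,E:wait,S:empty,W:wait | queues: N=0 E=1 S=0 W=3
Step 4 [EW]: N:wait,E:car3-GO,S:wait,W:car1-GO | queues: N=0 E=0 S=0 W=2

N: empty
E: empty
S: empty
W: 5 6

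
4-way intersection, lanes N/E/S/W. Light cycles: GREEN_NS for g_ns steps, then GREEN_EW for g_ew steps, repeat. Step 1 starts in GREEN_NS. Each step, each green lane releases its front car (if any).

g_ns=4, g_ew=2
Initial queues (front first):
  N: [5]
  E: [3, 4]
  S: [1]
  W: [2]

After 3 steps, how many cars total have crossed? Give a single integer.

Answer: 2

Derivation:
Step 1 [NS]: N:car5-GO,E:wait,S:car1-GO,W:wait | queues: N=0 E=2 S=0 W=1
Step 2 [NS]: N:empty,E:wait,S:empty,W:wait | queues: N=0 E=2 S=0 W=1
Step 3 [NS]: N:empty,E:wait,S:empty,W:wait | queues: N=0 E=2 S=0 W=1
Cars crossed by step 3: 2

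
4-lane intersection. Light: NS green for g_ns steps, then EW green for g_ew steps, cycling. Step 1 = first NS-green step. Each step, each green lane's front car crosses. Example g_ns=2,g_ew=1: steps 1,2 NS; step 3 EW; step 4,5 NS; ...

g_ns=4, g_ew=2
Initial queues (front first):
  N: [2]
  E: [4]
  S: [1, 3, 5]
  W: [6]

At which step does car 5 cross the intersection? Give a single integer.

Step 1 [NS]: N:car2-GO,E:wait,S:car1-GO,W:wait | queues: N=0 E=1 S=2 W=1
Step 2 [NS]: N:empty,E:wait,S:car3-GO,W:wait | queues: N=0 E=1 S=1 W=1
Step 3 [NS]: N:empty,E:wait,S:car5-GO,W:wait | queues: N=0 E=1 S=0 W=1
Step 4 [NS]: N:empty,E:wait,S:empty,W:wait | queues: N=0 E=1 S=0 W=1
Step 5 [EW]: N:wait,E:car4-GO,S:wait,W:car6-GO | queues: N=0 E=0 S=0 W=0
Car 5 crosses at step 3

3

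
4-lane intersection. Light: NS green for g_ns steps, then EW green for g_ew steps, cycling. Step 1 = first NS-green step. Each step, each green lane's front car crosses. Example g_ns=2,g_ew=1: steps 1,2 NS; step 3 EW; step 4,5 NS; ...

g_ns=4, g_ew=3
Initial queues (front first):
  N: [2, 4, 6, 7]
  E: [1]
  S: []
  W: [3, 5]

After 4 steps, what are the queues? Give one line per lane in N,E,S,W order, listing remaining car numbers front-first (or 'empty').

Step 1 [NS]: N:car2-GO,E:wait,S:empty,W:wait | queues: N=3 E=1 S=0 W=2
Step 2 [NS]: N:car4-GO,E:wait,S:empty,W:wait | queues: N=2 E=1 S=0 W=2
Step 3 [NS]: N:car6-GO,E:wait,S:empty,W:wait | queues: N=1 E=1 S=0 W=2
Step 4 [NS]: N:car7-GO,E:wait,S:empty,W:wait | queues: N=0 E=1 S=0 W=2

N: empty
E: 1
S: empty
W: 3 5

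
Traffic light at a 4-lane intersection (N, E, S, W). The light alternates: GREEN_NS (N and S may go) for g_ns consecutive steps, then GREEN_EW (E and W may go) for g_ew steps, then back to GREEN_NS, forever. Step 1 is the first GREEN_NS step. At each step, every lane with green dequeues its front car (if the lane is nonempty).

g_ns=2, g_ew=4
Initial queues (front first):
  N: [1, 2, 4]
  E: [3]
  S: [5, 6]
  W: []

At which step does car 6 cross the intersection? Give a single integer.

Step 1 [NS]: N:car1-GO,E:wait,S:car5-GO,W:wait | queues: N=2 E=1 S=1 W=0
Step 2 [NS]: N:car2-GO,E:wait,S:car6-GO,W:wait | queues: N=1 E=1 S=0 W=0
Step 3 [EW]: N:wait,E:car3-GO,S:wait,W:empty | queues: N=1 E=0 S=0 W=0
Step 4 [EW]: N:wait,E:empty,S:wait,W:empty | queues: N=1 E=0 S=0 W=0
Step 5 [EW]: N:wait,E:empty,S:wait,W:empty | queues: N=1 E=0 S=0 W=0
Step 6 [EW]: N:wait,E:empty,S:wait,W:empty | queues: N=1 E=0 S=0 W=0
Step 7 [NS]: N:car4-GO,E:wait,S:empty,W:wait | queues: N=0 E=0 S=0 W=0
Car 6 crosses at step 2

2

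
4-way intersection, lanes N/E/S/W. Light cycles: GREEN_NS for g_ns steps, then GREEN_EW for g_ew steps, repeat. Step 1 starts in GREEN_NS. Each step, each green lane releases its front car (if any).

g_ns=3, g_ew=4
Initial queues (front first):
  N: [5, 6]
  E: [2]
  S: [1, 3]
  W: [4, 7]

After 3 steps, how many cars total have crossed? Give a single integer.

Step 1 [NS]: N:car5-GO,E:wait,S:car1-GO,W:wait | queues: N=1 E=1 S=1 W=2
Step 2 [NS]: N:car6-GO,E:wait,S:car3-GO,W:wait | queues: N=0 E=1 S=0 W=2
Step 3 [NS]: N:empty,E:wait,S:empty,W:wait | queues: N=0 E=1 S=0 W=2
Cars crossed by step 3: 4

Answer: 4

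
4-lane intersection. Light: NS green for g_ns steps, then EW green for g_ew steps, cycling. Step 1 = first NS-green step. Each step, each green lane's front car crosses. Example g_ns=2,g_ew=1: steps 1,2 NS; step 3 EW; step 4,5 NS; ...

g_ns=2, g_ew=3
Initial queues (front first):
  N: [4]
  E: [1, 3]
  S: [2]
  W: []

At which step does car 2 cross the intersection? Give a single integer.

Step 1 [NS]: N:car4-GO,E:wait,S:car2-GO,W:wait | queues: N=0 E=2 S=0 W=0
Step 2 [NS]: N:empty,E:wait,S:empty,W:wait | queues: N=0 E=2 S=0 W=0
Step 3 [EW]: N:wait,E:car1-GO,S:wait,W:empty | queues: N=0 E=1 S=0 W=0
Step 4 [EW]: N:wait,E:car3-GO,S:wait,W:empty | queues: N=0 E=0 S=0 W=0
Car 2 crosses at step 1

1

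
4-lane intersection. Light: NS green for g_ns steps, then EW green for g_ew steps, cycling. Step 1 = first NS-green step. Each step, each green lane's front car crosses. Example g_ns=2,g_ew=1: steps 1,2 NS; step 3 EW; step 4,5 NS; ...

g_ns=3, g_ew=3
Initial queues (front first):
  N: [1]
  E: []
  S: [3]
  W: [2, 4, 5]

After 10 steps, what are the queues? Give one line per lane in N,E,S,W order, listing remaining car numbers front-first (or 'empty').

Step 1 [NS]: N:car1-GO,E:wait,S:car3-GO,W:wait | queues: N=0 E=0 S=0 W=3
Step 2 [NS]: N:empty,E:wait,S:empty,W:wait | queues: N=0 E=0 S=0 W=3
Step 3 [NS]: N:empty,E:wait,S:empty,W:wait | queues: N=0 E=0 S=0 W=3
Step 4 [EW]: N:wait,E:empty,S:wait,W:car2-GO | queues: N=0 E=0 S=0 W=2
Step 5 [EW]: N:wait,E:empty,S:wait,W:car4-GO | queues: N=0 E=0 S=0 W=1
Step 6 [EW]: N:wait,E:empty,S:wait,W:car5-GO | queues: N=0 E=0 S=0 W=0

N: empty
E: empty
S: empty
W: empty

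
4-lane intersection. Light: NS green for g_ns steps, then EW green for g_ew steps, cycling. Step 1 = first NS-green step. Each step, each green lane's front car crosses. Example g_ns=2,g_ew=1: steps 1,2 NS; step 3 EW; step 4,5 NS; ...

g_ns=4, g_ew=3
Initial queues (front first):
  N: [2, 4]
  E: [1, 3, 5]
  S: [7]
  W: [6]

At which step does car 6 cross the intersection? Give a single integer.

Step 1 [NS]: N:car2-GO,E:wait,S:car7-GO,W:wait | queues: N=1 E=3 S=0 W=1
Step 2 [NS]: N:car4-GO,E:wait,S:empty,W:wait | queues: N=0 E=3 S=0 W=1
Step 3 [NS]: N:empty,E:wait,S:empty,W:wait | queues: N=0 E=3 S=0 W=1
Step 4 [NS]: N:empty,E:wait,S:empty,W:wait | queues: N=0 E=3 S=0 W=1
Step 5 [EW]: N:wait,E:car1-GO,S:wait,W:car6-GO | queues: N=0 E=2 S=0 W=0
Step 6 [EW]: N:wait,E:car3-GO,S:wait,W:empty | queues: N=0 E=1 S=0 W=0
Step 7 [EW]: N:wait,E:car5-GO,S:wait,W:empty | queues: N=0 E=0 S=0 W=0
Car 6 crosses at step 5

5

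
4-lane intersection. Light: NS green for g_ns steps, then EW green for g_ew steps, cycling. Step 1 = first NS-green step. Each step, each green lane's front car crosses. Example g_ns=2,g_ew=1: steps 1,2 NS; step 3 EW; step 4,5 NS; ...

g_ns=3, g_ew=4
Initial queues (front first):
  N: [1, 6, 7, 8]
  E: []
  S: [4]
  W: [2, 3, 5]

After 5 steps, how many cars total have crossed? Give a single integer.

Step 1 [NS]: N:car1-GO,E:wait,S:car4-GO,W:wait | queues: N=3 E=0 S=0 W=3
Step 2 [NS]: N:car6-GO,E:wait,S:empty,W:wait | queues: N=2 E=0 S=0 W=3
Step 3 [NS]: N:car7-GO,E:wait,S:empty,W:wait | queues: N=1 E=0 S=0 W=3
Step 4 [EW]: N:wait,E:empty,S:wait,W:car2-GO | queues: N=1 E=0 S=0 W=2
Step 5 [EW]: N:wait,E:empty,S:wait,W:car3-GO | queues: N=1 E=0 S=0 W=1
Cars crossed by step 5: 6

Answer: 6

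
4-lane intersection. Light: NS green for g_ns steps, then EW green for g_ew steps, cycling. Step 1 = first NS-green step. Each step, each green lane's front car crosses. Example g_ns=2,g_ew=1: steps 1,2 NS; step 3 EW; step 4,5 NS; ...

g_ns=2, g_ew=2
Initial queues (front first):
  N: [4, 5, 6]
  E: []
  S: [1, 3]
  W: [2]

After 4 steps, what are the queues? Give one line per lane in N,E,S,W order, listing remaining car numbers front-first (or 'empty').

Step 1 [NS]: N:car4-GO,E:wait,S:car1-GO,W:wait | queues: N=2 E=0 S=1 W=1
Step 2 [NS]: N:car5-GO,E:wait,S:car3-GO,W:wait | queues: N=1 E=0 S=0 W=1
Step 3 [EW]: N:wait,E:empty,S:wait,W:car2-GO | queues: N=1 E=0 S=0 W=0
Step 4 [EW]: N:wait,E:empty,S:wait,W:empty | queues: N=1 E=0 S=0 W=0

N: 6
E: empty
S: empty
W: empty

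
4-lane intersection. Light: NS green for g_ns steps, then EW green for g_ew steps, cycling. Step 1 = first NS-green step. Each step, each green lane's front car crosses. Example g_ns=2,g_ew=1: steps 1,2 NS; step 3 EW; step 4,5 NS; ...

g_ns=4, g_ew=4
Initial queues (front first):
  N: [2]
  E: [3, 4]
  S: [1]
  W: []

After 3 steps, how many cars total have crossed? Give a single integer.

Step 1 [NS]: N:car2-GO,E:wait,S:car1-GO,W:wait | queues: N=0 E=2 S=0 W=0
Step 2 [NS]: N:empty,E:wait,S:empty,W:wait | queues: N=0 E=2 S=0 W=0
Step 3 [NS]: N:empty,E:wait,S:empty,W:wait | queues: N=0 E=2 S=0 W=0
Cars crossed by step 3: 2

Answer: 2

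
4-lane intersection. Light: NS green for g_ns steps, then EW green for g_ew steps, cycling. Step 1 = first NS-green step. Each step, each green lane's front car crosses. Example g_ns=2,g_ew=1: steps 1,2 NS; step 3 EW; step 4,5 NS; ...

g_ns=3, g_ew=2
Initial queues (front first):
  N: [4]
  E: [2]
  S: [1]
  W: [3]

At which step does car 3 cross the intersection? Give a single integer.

Step 1 [NS]: N:car4-GO,E:wait,S:car1-GO,W:wait | queues: N=0 E=1 S=0 W=1
Step 2 [NS]: N:empty,E:wait,S:empty,W:wait | queues: N=0 E=1 S=0 W=1
Step 3 [NS]: N:empty,E:wait,S:empty,W:wait | queues: N=0 E=1 S=0 W=1
Step 4 [EW]: N:wait,E:car2-GO,S:wait,W:car3-GO | queues: N=0 E=0 S=0 W=0
Car 3 crosses at step 4

4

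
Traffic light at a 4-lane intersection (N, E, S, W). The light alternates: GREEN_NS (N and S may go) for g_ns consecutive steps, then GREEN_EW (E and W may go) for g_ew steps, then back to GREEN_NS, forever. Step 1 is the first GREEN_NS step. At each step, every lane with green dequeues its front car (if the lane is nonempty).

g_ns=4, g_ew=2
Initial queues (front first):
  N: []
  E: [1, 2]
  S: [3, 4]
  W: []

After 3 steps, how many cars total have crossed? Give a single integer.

Step 1 [NS]: N:empty,E:wait,S:car3-GO,W:wait | queues: N=0 E=2 S=1 W=0
Step 2 [NS]: N:empty,E:wait,S:car4-GO,W:wait | queues: N=0 E=2 S=0 W=0
Step 3 [NS]: N:empty,E:wait,S:empty,W:wait | queues: N=0 E=2 S=0 W=0
Cars crossed by step 3: 2

Answer: 2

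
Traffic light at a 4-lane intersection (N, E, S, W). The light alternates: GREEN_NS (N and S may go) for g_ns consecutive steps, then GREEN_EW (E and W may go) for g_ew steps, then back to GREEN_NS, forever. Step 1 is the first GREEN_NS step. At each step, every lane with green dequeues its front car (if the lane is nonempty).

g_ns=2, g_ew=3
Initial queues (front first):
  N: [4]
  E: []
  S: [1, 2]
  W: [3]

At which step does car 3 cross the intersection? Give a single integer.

Step 1 [NS]: N:car4-GO,E:wait,S:car1-GO,W:wait | queues: N=0 E=0 S=1 W=1
Step 2 [NS]: N:empty,E:wait,S:car2-GO,W:wait | queues: N=0 E=0 S=0 W=1
Step 3 [EW]: N:wait,E:empty,S:wait,W:car3-GO | queues: N=0 E=0 S=0 W=0
Car 3 crosses at step 3

3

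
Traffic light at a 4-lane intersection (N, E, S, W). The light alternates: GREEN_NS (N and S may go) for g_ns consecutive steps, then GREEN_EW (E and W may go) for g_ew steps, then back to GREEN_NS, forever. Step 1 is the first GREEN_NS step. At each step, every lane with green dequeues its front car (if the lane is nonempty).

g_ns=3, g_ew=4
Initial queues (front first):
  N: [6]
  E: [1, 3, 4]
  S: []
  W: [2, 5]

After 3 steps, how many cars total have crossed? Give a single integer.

Answer: 1

Derivation:
Step 1 [NS]: N:car6-GO,E:wait,S:empty,W:wait | queues: N=0 E=3 S=0 W=2
Step 2 [NS]: N:empty,E:wait,S:empty,W:wait | queues: N=0 E=3 S=0 W=2
Step 3 [NS]: N:empty,E:wait,S:empty,W:wait | queues: N=0 E=3 S=0 W=2
Cars crossed by step 3: 1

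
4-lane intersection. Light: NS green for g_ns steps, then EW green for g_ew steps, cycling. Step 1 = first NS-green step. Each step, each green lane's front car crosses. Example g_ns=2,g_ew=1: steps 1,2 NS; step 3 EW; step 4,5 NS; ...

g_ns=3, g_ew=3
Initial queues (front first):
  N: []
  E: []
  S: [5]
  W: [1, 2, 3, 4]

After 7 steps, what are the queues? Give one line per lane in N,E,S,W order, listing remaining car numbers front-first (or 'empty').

Step 1 [NS]: N:empty,E:wait,S:car5-GO,W:wait | queues: N=0 E=0 S=0 W=4
Step 2 [NS]: N:empty,E:wait,S:empty,W:wait | queues: N=0 E=0 S=0 W=4
Step 3 [NS]: N:empty,E:wait,S:empty,W:wait | queues: N=0 E=0 S=0 W=4
Step 4 [EW]: N:wait,E:empty,S:wait,W:car1-GO | queues: N=0 E=0 S=0 W=3
Step 5 [EW]: N:wait,E:empty,S:wait,W:car2-GO | queues: N=0 E=0 S=0 W=2
Step 6 [EW]: N:wait,E:empty,S:wait,W:car3-GO | queues: N=0 E=0 S=0 W=1
Step 7 [NS]: N:empty,E:wait,S:empty,W:wait | queues: N=0 E=0 S=0 W=1

N: empty
E: empty
S: empty
W: 4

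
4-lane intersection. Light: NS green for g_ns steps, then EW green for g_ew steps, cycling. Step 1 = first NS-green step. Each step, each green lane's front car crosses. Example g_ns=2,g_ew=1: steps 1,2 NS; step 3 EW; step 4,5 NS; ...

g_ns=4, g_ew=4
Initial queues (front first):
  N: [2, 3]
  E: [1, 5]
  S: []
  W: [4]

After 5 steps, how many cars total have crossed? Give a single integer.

Step 1 [NS]: N:car2-GO,E:wait,S:empty,W:wait | queues: N=1 E=2 S=0 W=1
Step 2 [NS]: N:car3-GO,E:wait,S:empty,W:wait | queues: N=0 E=2 S=0 W=1
Step 3 [NS]: N:empty,E:wait,S:empty,W:wait | queues: N=0 E=2 S=0 W=1
Step 4 [NS]: N:empty,E:wait,S:empty,W:wait | queues: N=0 E=2 S=0 W=1
Step 5 [EW]: N:wait,E:car1-GO,S:wait,W:car4-GO | queues: N=0 E=1 S=0 W=0
Cars crossed by step 5: 4

Answer: 4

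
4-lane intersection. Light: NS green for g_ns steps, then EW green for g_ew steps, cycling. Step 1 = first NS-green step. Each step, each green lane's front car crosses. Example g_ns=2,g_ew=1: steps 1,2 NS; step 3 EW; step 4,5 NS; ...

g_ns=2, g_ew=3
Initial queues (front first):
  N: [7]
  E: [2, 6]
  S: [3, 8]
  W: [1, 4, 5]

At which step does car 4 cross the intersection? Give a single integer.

Step 1 [NS]: N:car7-GO,E:wait,S:car3-GO,W:wait | queues: N=0 E=2 S=1 W=3
Step 2 [NS]: N:empty,E:wait,S:car8-GO,W:wait | queues: N=0 E=2 S=0 W=3
Step 3 [EW]: N:wait,E:car2-GO,S:wait,W:car1-GO | queues: N=0 E=1 S=0 W=2
Step 4 [EW]: N:wait,E:car6-GO,S:wait,W:car4-GO | queues: N=0 E=0 S=0 W=1
Step 5 [EW]: N:wait,E:empty,S:wait,W:car5-GO | queues: N=0 E=0 S=0 W=0
Car 4 crosses at step 4

4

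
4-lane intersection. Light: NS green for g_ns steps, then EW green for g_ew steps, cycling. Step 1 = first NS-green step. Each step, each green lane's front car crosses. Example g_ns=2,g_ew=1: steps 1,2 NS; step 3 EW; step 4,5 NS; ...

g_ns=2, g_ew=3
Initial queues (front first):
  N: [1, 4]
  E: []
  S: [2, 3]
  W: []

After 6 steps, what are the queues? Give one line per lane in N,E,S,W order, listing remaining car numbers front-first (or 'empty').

Step 1 [NS]: N:car1-GO,E:wait,S:car2-GO,W:wait | queues: N=1 E=0 S=1 W=0
Step 2 [NS]: N:car4-GO,E:wait,S:car3-GO,W:wait | queues: N=0 E=0 S=0 W=0

N: empty
E: empty
S: empty
W: empty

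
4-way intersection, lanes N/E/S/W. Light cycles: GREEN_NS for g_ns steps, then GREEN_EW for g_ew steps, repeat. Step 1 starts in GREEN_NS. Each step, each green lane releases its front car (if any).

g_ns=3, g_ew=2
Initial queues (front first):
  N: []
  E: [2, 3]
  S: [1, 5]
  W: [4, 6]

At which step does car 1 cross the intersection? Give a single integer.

Step 1 [NS]: N:empty,E:wait,S:car1-GO,W:wait | queues: N=0 E=2 S=1 W=2
Step 2 [NS]: N:empty,E:wait,S:car5-GO,W:wait | queues: N=0 E=2 S=0 W=2
Step 3 [NS]: N:empty,E:wait,S:empty,W:wait | queues: N=0 E=2 S=0 W=2
Step 4 [EW]: N:wait,E:car2-GO,S:wait,W:car4-GO | queues: N=0 E=1 S=0 W=1
Step 5 [EW]: N:wait,E:car3-GO,S:wait,W:car6-GO | queues: N=0 E=0 S=0 W=0
Car 1 crosses at step 1

1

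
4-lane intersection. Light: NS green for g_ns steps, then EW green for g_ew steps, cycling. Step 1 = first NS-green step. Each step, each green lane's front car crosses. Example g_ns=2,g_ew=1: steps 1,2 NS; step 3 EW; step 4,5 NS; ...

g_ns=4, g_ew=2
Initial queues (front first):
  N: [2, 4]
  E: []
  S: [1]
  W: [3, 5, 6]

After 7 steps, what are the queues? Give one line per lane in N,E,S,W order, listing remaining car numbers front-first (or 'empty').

Step 1 [NS]: N:car2-GO,E:wait,S:car1-GO,W:wait | queues: N=1 E=0 S=0 W=3
Step 2 [NS]: N:car4-GO,E:wait,S:empty,W:wait | queues: N=0 E=0 S=0 W=3
Step 3 [NS]: N:empty,E:wait,S:empty,W:wait | queues: N=0 E=0 S=0 W=3
Step 4 [NS]: N:empty,E:wait,S:empty,W:wait | queues: N=0 E=0 S=0 W=3
Step 5 [EW]: N:wait,E:empty,S:wait,W:car3-GO | queues: N=0 E=0 S=0 W=2
Step 6 [EW]: N:wait,E:empty,S:wait,W:car5-GO | queues: N=0 E=0 S=0 W=1
Step 7 [NS]: N:empty,E:wait,S:empty,W:wait | queues: N=0 E=0 S=0 W=1

N: empty
E: empty
S: empty
W: 6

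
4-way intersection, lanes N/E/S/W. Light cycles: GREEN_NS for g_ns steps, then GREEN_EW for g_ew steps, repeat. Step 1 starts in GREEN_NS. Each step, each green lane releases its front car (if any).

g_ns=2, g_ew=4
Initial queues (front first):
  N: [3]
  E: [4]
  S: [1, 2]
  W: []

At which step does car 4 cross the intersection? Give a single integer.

Step 1 [NS]: N:car3-GO,E:wait,S:car1-GO,W:wait | queues: N=0 E=1 S=1 W=0
Step 2 [NS]: N:empty,E:wait,S:car2-GO,W:wait | queues: N=0 E=1 S=0 W=0
Step 3 [EW]: N:wait,E:car4-GO,S:wait,W:empty | queues: N=0 E=0 S=0 W=0
Car 4 crosses at step 3

3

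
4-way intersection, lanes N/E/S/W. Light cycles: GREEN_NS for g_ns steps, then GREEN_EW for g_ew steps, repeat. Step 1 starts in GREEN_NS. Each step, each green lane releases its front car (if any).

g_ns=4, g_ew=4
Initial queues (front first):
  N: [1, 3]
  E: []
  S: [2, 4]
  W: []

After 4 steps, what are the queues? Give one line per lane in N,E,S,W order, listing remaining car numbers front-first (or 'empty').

Step 1 [NS]: N:car1-GO,E:wait,S:car2-GO,W:wait | queues: N=1 E=0 S=1 W=0
Step 2 [NS]: N:car3-GO,E:wait,S:car4-GO,W:wait | queues: N=0 E=0 S=0 W=0

N: empty
E: empty
S: empty
W: empty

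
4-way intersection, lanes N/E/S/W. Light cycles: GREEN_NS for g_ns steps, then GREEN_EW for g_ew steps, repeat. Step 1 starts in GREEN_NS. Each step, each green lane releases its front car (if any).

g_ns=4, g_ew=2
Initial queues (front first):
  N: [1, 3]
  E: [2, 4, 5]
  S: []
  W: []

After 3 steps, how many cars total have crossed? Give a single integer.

Answer: 2

Derivation:
Step 1 [NS]: N:car1-GO,E:wait,S:empty,W:wait | queues: N=1 E=3 S=0 W=0
Step 2 [NS]: N:car3-GO,E:wait,S:empty,W:wait | queues: N=0 E=3 S=0 W=0
Step 3 [NS]: N:empty,E:wait,S:empty,W:wait | queues: N=0 E=3 S=0 W=0
Cars crossed by step 3: 2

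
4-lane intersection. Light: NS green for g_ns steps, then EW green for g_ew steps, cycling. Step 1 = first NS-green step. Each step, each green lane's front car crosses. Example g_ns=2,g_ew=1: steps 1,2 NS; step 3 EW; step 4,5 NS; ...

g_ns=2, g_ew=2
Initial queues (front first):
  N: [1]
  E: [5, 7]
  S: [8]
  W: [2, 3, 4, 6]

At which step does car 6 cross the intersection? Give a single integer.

Step 1 [NS]: N:car1-GO,E:wait,S:car8-GO,W:wait | queues: N=0 E=2 S=0 W=4
Step 2 [NS]: N:empty,E:wait,S:empty,W:wait | queues: N=0 E=2 S=0 W=4
Step 3 [EW]: N:wait,E:car5-GO,S:wait,W:car2-GO | queues: N=0 E=1 S=0 W=3
Step 4 [EW]: N:wait,E:car7-GO,S:wait,W:car3-GO | queues: N=0 E=0 S=0 W=2
Step 5 [NS]: N:empty,E:wait,S:empty,W:wait | queues: N=0 E=0 S=0 W=2
Step 6 [NS]: N:empty,E:wait,S:empty,W:wait | queues: N=0 E=0 S=0 W=2
Step 7 [EW]: N:wait,E:empty,S:wait,W:car4-GO | queues: N=0 E=0 S=0 W=1
Step 8 [EW]: N:wait,E:empty,S:wait,W:car6-GO | queues: N=0 E=0 S=0 W=0
Car 6 crosses at step 8

8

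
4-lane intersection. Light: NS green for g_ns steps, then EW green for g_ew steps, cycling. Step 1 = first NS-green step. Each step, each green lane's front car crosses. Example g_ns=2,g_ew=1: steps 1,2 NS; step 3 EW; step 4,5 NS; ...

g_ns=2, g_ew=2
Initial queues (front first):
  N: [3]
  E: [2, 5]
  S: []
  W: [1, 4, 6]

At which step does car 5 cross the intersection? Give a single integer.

Step 1 [NS]: N:car3-GO,E:wait,S:empty,W:wait | queues: N=0 E=2 S=0 W=3
Step 2 [NS]: N:empty,E:wait,S:empty,W:wait | queues: N=0 E=2 S=0 W=3
Step 3 [EW]: N:wait,E:car2-GO,S:wait,W:car1-GO | queues: N=0 E=1 S=0 W=2
Step 4 [EW]: N:wait,E:car5-GO,S:wait,W:car4-GO | queues: N=0 E=0 S=0 W=1
Step 5 [NS]: N:empty,E:wait,S:empty,W:wait | queues: N=0 E=0 S=0 W=1
Step 6 [NS]: N:empty,E:wait,S:empty,W:wait | queues: N=0 E=0 S=0 W=1
Step 7 [EW]: N:wait,E:empty,S:wait,W:car6-GO | queues: N=0 E=0 S=0 W=0
Car 5 crosses at step 4

4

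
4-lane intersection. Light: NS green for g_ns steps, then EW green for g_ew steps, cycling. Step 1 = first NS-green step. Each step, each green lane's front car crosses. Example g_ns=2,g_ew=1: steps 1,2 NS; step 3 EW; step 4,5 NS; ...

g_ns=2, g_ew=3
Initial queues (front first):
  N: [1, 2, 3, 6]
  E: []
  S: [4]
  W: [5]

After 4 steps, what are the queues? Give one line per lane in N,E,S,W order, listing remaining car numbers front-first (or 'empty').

Step 1 [NS]: N:car1-GO,E:wait,S:car4-GO,W:wait | queues: N=3 E=0 S=0 W=1
Step 2 [NS]: N:car2-GO,E:wait,S:empty,W:wait | queues: N=2 E=0 S=0 W=1
Step 3 [EW]: N:wait,E:empty,S:wait,W:car5-GO | queues: N=2 E=0 S=0 W=0
Step 4 [EW]: N:wait,E:empty,S:wait,W:empty | queues: N=2 E=0 S=0 W=0

N: 3 6
E: empty
S: empty
W: empty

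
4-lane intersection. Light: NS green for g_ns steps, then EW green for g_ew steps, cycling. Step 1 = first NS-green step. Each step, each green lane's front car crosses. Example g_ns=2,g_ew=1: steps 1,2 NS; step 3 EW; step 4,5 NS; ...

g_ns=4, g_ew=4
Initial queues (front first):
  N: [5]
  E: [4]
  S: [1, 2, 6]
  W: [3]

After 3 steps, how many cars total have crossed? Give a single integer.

Step 1 [NS]: N:car5-GO,E:wait,S:car1-GO,W:wait | queues: N=0 E=1 S=2 W=1
Step 2 [NS]: N:empty,E:wait,S:car2-GO,W:wait | queues: N=0 E=1 S=1 W=1
Step 3 [NS]: N:empty,E:wait,S:car6-GO,W:wait | queues: N=0 E=1 S=0 W=1
Cars crossed by step 3: 4

Answer: 4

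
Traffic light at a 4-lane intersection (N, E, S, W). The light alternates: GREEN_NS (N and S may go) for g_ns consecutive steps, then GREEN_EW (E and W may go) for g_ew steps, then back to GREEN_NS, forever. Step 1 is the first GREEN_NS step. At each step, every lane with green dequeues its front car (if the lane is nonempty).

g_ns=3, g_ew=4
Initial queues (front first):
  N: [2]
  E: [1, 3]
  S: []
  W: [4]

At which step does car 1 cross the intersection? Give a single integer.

Step 1 [NS]: N:car2-GO,E:wait,S:empty,W:wait | queues: N=0 E=2 S=0 W=1
Step 2 [NS]: N:empty,E:wait,S:empty,W:wait | queues: N=0 E=2 S=0 W=1
Step 3 [NS]: N:empty,E:wait,S:empty,W:wait | queues: N=0 E=2 S=0 W=1
Step 4 [EW]: N:wait,E:car1-GO,S:wait,W:car4-GO | queues: N=0 E=1 S=0 W=0
Step 5 [EW]: N:wait,E:car3-GO,S:wait,W:empty | queues: N=0 E=0 S=0 W=0
Car 1 crosses at step 4

4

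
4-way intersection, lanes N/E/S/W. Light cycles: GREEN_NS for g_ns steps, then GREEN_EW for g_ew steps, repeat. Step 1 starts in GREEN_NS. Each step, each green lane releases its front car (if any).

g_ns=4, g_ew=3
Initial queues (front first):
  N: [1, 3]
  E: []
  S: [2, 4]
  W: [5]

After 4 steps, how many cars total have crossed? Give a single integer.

Step 1 [NS]: N:car1-GO,E:wait,S:car2-GO,W:wait | queues: N=1 E=0 S=1 W=1
Step 2 [NS]: N:car3-GO,E:wait,S:car4-GO,W:wait | queues: N=0 E=0 S=0 W=1
Step 3 [NS]: N:empty,E:wait,S:empty,W:wait | queues: N=0 E=0 S=0 W=1
Step 4 [NS]: N:empty,E:wait,S:empty,W:wait | queues: N=0 E=0 S=0 W=1
Cars crossed by step 4: 4

Answer: 4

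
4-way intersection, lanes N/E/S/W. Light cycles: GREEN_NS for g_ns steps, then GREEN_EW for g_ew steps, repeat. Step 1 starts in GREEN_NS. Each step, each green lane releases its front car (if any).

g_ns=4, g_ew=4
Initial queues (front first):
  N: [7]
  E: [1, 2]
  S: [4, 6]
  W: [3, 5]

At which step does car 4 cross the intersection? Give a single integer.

Step 1 [NS]: N:car7-GO,E:wait,S:car4-GO,W:wait | queues: N=0 E=2 S=1 W=2
Step 2 [NS]: N:empty,E:wait,S:car6-GO,W:wait | queues: N=0 E=2 S=0 W=2
Step 3 [NS]: N:empty,E:wait,S:empty,W:wait | queues: N=0 E=2 S=0 W=2
Step 4 [NS]: N:empty,E:wait,S:empty,W:wait | queues: N=0 E=2 S=0 W=2
Step 5 [EW]: N:wait,E:car1-GO,S:wait,W:car3-GO | queues: N=0 E=1 S=0 W=1
Step 6 [EW]: N:wait,E:car2-GO,S:wait,W:car5-GO | queues: N=0 E=0 S=0 W=0
Car 4 crosses at step 1

1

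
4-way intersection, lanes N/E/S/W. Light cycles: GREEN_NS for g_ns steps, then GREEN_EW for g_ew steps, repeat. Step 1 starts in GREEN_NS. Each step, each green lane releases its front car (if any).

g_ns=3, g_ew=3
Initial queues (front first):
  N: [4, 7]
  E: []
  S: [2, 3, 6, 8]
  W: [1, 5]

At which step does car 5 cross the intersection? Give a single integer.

Step 1 [NS]: N:car4-GO,E:wait,S:car2-GO,W:wait | queues: N=1 E=0 S=3 W=2
Step 2 [NS]: N:car7-GO,E:wait,S:car3-GO,W:wait | queues: N=0 E=0 S=2 W=2
Step 3 [NS]: N:empty,E:wait,S:car6-GO,W:wait | queues: N=0 E=0 S=1 W=2
Step 4 [EW]: N:wait,E:empty,S:wait,W:car1-GO | queues: N=0 E=0 S=1 W=1
Step 5 [EW]: N:wait,E:empty,S:wait,W:car5-GO | queues: N=0 E=0 S=1 W=0
Step 6 [EW]: N:wait,E:empty,S:wait,W:empty | queues: N=0 E=0 S=1 W=0
Step 7 [NS]: N:empty,E:wait,S:car8-GO,W:wait | queues: N=0 E=0 S=0 W=0
Car 5 crosses at step 5

5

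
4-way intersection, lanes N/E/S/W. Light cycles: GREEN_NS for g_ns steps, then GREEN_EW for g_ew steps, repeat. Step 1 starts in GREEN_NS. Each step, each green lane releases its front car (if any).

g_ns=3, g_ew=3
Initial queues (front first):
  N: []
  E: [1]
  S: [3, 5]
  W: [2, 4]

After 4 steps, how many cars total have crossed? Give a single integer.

Answer: 4

Derivation:
Step 1 [NS]: N:empty,E:wait,S:car3-GO,W:wait | queues: N=0 E=1 S=1 W=2
Step 2 [NS]: N:empty,E:wait,S:car5-GO,W:wait | queues: N=0 E=1 S=0 W=2
Step 3 [NS]: N:empty,E:wait,S:empty,W:wait | queues: N=0 E=1 S=0 W=2
Step 4 [EW]: N:wait,E:car1-GO,S:wait,W:car2-GO | queues: N=0 E=0 S=0 W=1
Cars crossed by step 4: 4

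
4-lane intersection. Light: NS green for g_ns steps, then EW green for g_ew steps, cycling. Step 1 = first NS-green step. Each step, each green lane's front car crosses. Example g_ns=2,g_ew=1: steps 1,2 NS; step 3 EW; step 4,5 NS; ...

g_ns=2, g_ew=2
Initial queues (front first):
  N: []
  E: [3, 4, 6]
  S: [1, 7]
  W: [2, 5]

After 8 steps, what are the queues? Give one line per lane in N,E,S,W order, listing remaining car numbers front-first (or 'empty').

Step 1 [NS]: N:empty,E:wait,S:car1-GO,W:wait | queues: N=0 E=3 S=1 W=2
Step 2 [NS]: N:empty,E:wait,S:car7-GO,W:wait | queues: N=0 E=3 S=0 W=2
Step 3 [EW]: N:wait,E:car3-GO,S:wait,W:car2-GO | queues: N=0 E=2 S=0 W=1
Step 4 [EW]: N:wait,E:car4-GO,S:wait,W:car5-GO | queues: N=0 E=1 S=0 W=0
Step 5 [NS]: N:empty,E:wait,S:empty,W:wait | queues: N=0 E=1 S=0 W=0
Step 6 [NS]: N:empty,E:wait,S:empty,W:wait | queues: N=0 E=1 S=0 W=0
Step 7 [EW]: N:wait,E:car6-GO,S:wait,W:empty | queues: N=0 E=0 S=0 W=0

N: empty
E: empty
S: empty
W: empty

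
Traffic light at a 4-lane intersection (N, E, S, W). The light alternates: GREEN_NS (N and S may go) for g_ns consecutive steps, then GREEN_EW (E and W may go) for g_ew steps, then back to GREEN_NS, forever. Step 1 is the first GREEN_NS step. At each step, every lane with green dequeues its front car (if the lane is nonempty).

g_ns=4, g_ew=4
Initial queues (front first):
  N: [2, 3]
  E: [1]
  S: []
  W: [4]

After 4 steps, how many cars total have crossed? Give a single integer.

Answer: 2

Derivation:
Step 1 [NS]: N:car2-GO,E:wait,S:empty,W:wait | queues: N=1 E=1 S=0 W=1
Step 2 [NS]: N:car3-GO,E:wait,S:empty,W:wait | queues: N=0 E=1 S=0 W=1
Step 3 [NS]: N:empty,E:wait,S:empty,W:wait | queues: N=0 E=1 S=0 W=1
Step 4 [NS]: N:empty,E:wait,S:empty,W:wait | queues: N=0 E=1 S=0 W=1
Cars crossed by step 4: 2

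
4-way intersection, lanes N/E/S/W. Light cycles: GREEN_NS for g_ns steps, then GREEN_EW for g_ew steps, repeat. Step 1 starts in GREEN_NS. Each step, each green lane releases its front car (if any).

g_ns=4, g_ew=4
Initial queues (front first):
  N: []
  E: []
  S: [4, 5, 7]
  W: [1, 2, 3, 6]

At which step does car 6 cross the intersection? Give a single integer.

Step 1 [NS]: N:empty,E:wait,S:car4-GO,W:wait | queues: N=0 E=0 S=2 W=4
Step 2 [NS]: N:empty,E:wait,S:car5-GO,W:wait | queues: N=0 E=0 S=1 W=4
Step 3 [NS]: N:empty,E:wait,S:car7-GO,W:wait | queues: N=0 E=0 S=0 W=4
Step 4 [NS]: N:empty,E:wait,S:empty,W:wait | queues: N=0 E=0 S=0 W=4
Step 5 [EW]: N:wait,E:empty,S:wait,W:car1-GO | queues: N=0 E=0 S=0 W=3
Step 6 [EW]: N:wait,E:empty,S:wait,W:car2-GO | queues: N=0 E=0 S=0 W=2
Step 7 [EW]: N:wait,E:empty,S:wait,W:car3-GO | queues: N=0 E=0 S=0 W=1
Step 8 [EW]: N:wait,E:empty,S:wait,W:car6-GO | queues: N=0 E=0 S=0 W=0
Car 6 crosses at step 8

8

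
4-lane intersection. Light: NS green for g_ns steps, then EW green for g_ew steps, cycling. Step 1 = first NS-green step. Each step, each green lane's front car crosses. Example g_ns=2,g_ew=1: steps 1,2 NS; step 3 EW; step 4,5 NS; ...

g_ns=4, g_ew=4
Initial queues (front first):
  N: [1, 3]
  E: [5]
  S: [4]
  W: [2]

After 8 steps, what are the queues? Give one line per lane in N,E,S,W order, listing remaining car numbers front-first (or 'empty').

Step 1 [NS]: N:car1-GO,E:wait,S:car4-GO,W:wait | queues: N=1 E=1 S=0 W=1
Step 2 [NS]: N:car3-GO,E:wait,S:empty,W:wait | queues: N=0 E=1 S=0 W=1
Step 3 [NS]: N:empty,E:wait,S:empty,W:wait | queues: N=0 E=1 S=0 W=1
Step 4 [NS]: N:empty,E:wait,S:empty,W:wait | queues: N=0 E=1 S=0 W=1
Step 5 [EW]: N:wait,E:car5-GO,S:wait,W:car2-GO | queues: N=0 E=0 S=0 W=0

N: empty
E: empty
S: empty
W: empty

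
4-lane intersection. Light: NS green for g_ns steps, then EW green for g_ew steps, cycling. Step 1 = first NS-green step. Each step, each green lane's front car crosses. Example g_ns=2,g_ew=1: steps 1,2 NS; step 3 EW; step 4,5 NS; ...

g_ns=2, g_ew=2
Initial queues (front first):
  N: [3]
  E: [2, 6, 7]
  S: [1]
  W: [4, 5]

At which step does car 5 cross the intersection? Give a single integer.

Step 1 [NS]: N:car3-GO,E:wait,S:car1-GO,W:wait | queues: N=0 E=3 S=0 W=2
Step 2 [NS]: N:empty,E:wait,S:empty,W:wait | queues: N=0 E=3 S=0 W=2
Step 3 [EW]: N:wait,E:car2-GO,S:wait,W:car4-GO | queues: N=0 E=2 S=0 W=1
Step 4 [EW]: N:wait,E:car6-GO,S:wait,W:car5-GO | queues: N=0 E=1 S=0 W=0
Step 5 [NS]: N:empty,E:wait,S:empty,W:wait | queues: N=0 E=1 S=0 W=0
Step 6 [NS]: N:empty,E:wait,S:empty,W:wait | queues: N=0 E=1 S=0 W=0
Step 7 [EW]: N:wait,E:car7-GO,S:wait,W:empty | queues: N=0 E=0 S=0 W=0
Car 5 crosses at step 4

4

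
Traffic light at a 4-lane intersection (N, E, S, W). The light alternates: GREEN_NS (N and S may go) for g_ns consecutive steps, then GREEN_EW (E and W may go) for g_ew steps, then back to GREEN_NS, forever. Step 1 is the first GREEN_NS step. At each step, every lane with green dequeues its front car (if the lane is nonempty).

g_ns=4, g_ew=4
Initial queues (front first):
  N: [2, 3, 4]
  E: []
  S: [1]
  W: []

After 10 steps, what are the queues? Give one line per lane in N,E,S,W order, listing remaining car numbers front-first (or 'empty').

Step 1 [NS]: N:car2-GO,E:wait,S:car1-GO,W:wait | queues: N=2 E=0 S=0 W=0
Step 2 [NS]: N:car3-GO,E:wait,S:empty,W:wait | queues: N=1 E=0 S=0 W=0
Step 3 [NS]: N:car4-GO,E:wait,S:empty,W:wait | queues: N=0 E=0 S=0 W=0

N: empty
E: empty
S: empty
W: empty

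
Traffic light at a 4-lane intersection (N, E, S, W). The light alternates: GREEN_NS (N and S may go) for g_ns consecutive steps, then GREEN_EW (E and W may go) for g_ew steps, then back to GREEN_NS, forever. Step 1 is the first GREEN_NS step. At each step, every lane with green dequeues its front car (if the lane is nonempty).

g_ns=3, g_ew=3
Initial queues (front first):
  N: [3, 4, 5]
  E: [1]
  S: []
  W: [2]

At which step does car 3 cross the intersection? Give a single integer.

Step 1 [NS]: N:car3-GO,E:wait,S:empty,W:wait | queues: N=2 E=1 S=0 W=1
Step 2 [NS]: N:car4-GO,E:wait,S:empty,W:wait | queues: N=1 E=1 S=0 W=1
Step 3 [NS]: N:car5-GO,E:wait,S:empty,W:wait | queues: N=0 E=1 S=0 W=1
Step 4 [EW]: N:wait,E:car1-GO,S:wait,W:car2-GO | queues: N=0 E=0 S=0 W=0
Car 3 crosses at step 1

1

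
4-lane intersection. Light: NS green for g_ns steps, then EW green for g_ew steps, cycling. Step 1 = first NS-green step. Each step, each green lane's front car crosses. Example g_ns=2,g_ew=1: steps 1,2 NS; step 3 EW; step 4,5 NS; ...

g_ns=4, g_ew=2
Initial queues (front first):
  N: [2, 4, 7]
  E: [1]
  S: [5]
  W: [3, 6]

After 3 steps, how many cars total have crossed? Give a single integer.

Answer: 4

Derivation:
Step 1 [NS]: N:car2-GO,E:wait,S:car5-GO,W:wait | queues: N=2 E=1 S=0 W=2
Step 2 [NS]: N:car4-GO,E:wait,S:empty,W:wait | queues: N=1 E=1 S=0 W=2
Step 3 [NS]: N:car7-GO,E:wait,S:empty,W:wait | queues: N=0 E=1 S=0 W=2
Cars crossed by step 3: 4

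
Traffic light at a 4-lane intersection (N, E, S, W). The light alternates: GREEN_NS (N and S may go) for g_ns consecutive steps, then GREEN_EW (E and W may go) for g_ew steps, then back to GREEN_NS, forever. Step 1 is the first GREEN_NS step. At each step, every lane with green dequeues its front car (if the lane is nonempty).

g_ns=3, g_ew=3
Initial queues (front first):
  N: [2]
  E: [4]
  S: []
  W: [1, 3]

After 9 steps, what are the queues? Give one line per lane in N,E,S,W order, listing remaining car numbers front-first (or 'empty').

Step 1 [NS]: N:car2-GO,E:wait,S:empty,W:wait | queues: N=0 E=1 S=0 W=2
Step 2 [NS]: N:empty,E:wait,S:empty,W:wait | queues: N=0 E=1 S=0 W=2
Step 3 [NS]: N:empty,E:wait,S:empty,W:wait | queues: N=0 E=1 S=0 W=2
Step 4 [EW]: N:wait,E:car4-GO,S:wait,W:car1-GO | queues: N=0 E=0 S=0 W=1
Step 5 [EW]: N:wait,E:empty,S:wait,W:car3-GO | queues: N=0 E=0 S=0 W=0

N: empty
E: empty
S: empty
W: empty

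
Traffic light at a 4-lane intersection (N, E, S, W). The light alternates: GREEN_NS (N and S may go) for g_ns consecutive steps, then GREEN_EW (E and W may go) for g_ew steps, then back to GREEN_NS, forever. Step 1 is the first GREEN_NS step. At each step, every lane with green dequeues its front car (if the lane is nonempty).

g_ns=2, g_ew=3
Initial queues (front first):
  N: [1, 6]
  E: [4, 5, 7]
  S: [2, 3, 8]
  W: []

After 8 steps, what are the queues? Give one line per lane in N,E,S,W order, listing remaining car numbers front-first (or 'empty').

Step 1 [NS]: N:car1-GO,E:wait,S:car2-GO,W:wait | queues: N=1 E=3 S=2 W=0
Step 2 [NS]: N:car6-GO,E:wait,S:car3-GO,W:wait | queues: N=0 E=3 S=1 W=0
Step 3 [EW]: N:wait,E:car4-GO,S:wait,W:empty | queues: N=0 E=2 S=1 W=0
Step 4 [EW]: N:wait,E:car5-GO,S:wait,W:empty | queues: N=0 E=1 S=1 W=0
Step 5 [EW]: N:wait,E:car7-GO,S:wait,W:empty | queues: N=0 E=0 S=1 W=0
Step 6 [NS]: N:empty,E:wait,S:car8-GO,W:wait | queues: N=0 E=0 S=0 W=0

N: empty
E: empty
S: empty
W: empty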